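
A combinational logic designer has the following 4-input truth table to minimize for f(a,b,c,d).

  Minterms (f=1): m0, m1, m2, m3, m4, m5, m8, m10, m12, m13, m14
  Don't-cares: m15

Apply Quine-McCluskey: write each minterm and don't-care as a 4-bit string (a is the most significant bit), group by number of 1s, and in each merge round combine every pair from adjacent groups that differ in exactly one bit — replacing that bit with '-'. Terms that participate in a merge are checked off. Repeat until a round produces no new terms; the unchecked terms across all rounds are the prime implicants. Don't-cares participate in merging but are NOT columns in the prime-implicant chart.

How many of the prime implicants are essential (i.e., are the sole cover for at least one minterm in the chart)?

1

size-2^0 implicants → 0000(✓)  0001(✓)  0010(✓)  0011(✓)  0100(✓)  0101(✓)  1000(✓)  1010(✓)  1100(✓)  1101(✓)  1110(✓)  1111(✓)
size-2^1 implicants → -000(✓)  -010(✓)  -100(✓)  -101(✓)  0-00(✓)  0-01(✓)  00-0(✓)  00-1(✓)  000-(✓)  001-(✓)  010-(✓)  1-00(✓)  1-10(✓)  10-0(✓)  11-0(✓)  11-1(✓)  110-(✓)  111-(✓)
size-2^2 implicants → --00  -0-0  -10-  0-0-  00--  1--0  11--
Unchecked terms (primes): --00, -0-0, -10-, 0-0-, 00--, 1--0, 11--
Minterm coverage:
  m0 ⊆ --00,-0-0,0-0-,00--
  m1 ⊆ 0-0-,00--
  m2 ⊆ -0-0,00--
  m3 ⊆ 00-- [E]
  m4 ⊆ --00,-10-,0-0-
  m5 ⊆ -10-,0-0-
  m8 ⊆ --00,-0-0,1--0
  m10 ⊆ -0-0,1--0
  m12 ⊆ --00,-10-,1--0,11--
  m13 ⊆ -10-,11--
  m14 ⊆ 1--0,11--
E = {00--}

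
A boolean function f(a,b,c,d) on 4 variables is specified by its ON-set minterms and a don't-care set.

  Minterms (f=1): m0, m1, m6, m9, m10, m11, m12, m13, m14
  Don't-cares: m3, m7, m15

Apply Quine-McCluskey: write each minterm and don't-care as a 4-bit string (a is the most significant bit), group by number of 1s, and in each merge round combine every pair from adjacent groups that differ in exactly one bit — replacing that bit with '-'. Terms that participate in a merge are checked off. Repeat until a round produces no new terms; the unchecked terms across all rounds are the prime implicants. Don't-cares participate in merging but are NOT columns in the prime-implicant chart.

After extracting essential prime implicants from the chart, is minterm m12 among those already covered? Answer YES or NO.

YES

[col 0] 0000*, 0001*, 0011*, 0110*, 0111*, 1001*, 1010*, 1011*, 1100*, 1101*, 1110*, 1111*
[col 1] -001*, -011*, -110*, -111*, 0-11*, 00-1*, 000-, 011-*, 1-01*, 1-10*, 1-11*, 10-1*, 101-*, 11-0*, 11-1*, 110-*, 111-*
[col 2] --11, -0-1, -11-, 1--1, 1-1-, 11--
Prime implicants: --11, -0-1, -11-, 000-, 1--1, 1-1-, 11--
PI chart (minterm → PIs covering it):
  0 | 000-  (sole → essential)
  1 | -0-1,000-
  6 | -11-  (sole → essential)
  9 | -0-1,1--1
  10 | 1-1-  (sole → essential)
  11 | --11,-0-1,1--1,1-1-
  12 | 11--  (sole → essential)
  13 | 1--1,11--
  14 | -11-,1-1-,11--
Essential prime implicants: -11-, 000-, 1-1-, 11--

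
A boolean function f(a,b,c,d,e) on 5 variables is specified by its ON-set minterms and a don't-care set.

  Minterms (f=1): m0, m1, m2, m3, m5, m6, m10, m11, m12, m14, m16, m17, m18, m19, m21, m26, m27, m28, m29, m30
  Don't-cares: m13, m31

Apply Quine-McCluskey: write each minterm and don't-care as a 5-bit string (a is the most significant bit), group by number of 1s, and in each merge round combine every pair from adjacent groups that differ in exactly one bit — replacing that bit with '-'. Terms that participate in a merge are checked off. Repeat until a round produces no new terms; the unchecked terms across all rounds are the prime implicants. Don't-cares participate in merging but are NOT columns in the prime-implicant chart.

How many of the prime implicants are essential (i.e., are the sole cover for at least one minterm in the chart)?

size-2^0 implicants → 00000(✓)  00001(✓)  00010(✓)  00011(✓)  00101(✓)  00110(✓)  01010(✓)  01011(✓)  01100(✓)  01101(✓)  01110(✓)  10000(✓)  10001(✓)  10010(✓)  10011(✓)  10101(✓)  11010(✓)  11011(✓)  11100(✓)  11101(✓)  11110(✓)  11111(✓)
size-2^1 implicants → -0000(✓)  -0001(✓)  -0010(✓)  -0011(✓)  -0101(✓)  -1010(✓)  -1011(✓)  -1100(✓)  -1101(✓)  -1110(✓)  0-010(✓)  0-011(✓)  0-101(✓)  0-110(✓)  00-01(✓)  00-10(✓)  000-0(✓)  000-1(✓)  0000-(✓)  0001-(✓)  01-10(✓)  0101-(✓)  011-0(✓)  0110-(✓)  1-010(✓)  1-011(✓)  1-101(✓)  10-01(✓)  100-0(✓)  100-1(✓)  1000-(✓)  1001-(✓)  11-10(✓)  11-11(✓)  1101-(✓)  111-0(✓)  111-1(✓)  1110-(✓)  1111-(✓)
size-2^2 implicants → --010(✓)  --011(✓)  --101  -0-01  -00-0(✓)  -00-1(✓)  -000-(✓)  -001-(✓)  -1-10  -101-(✓)  -11-0  -110-  0--10  0-01-(✓)  000--(✓)  1-01-(✓)  100--(✓)  11-1-  111--
size-2^3 implicants → --01-  -00--
Unchecked terms (primes): --01-, --101, -0-01, -00--, -1-10, -11-0, -110-, 0--10, 11-1-, 111--
Minterm coverage:
  m0 ⊆ -00-- [E]
  m1 ⊆ -0-01,-00--
  m2 ⊆ --01-,-00--,0--10
  m3 ⊆ --01-,-00--
  m5 ⊆ --101,-0-01
  m6 ⊆ 0--10 [E]
  m10 ⊆ --01-,-1-10,0--10
  m11 ⊆ --01- [E]
  m12 ⊆ -11-0,-110-
  m14 ⊆ -1-10,-11-0,0--10
  m16 ⊆ -00-- [E]
  m17 ⊆ -0-01,-00--
  m18 ⊆ --01-,-00--
  m19 ⊆ --01-,-00--
  m21 ⊆ --101,-0-01
  m26 ⊆ --01-,-1-10,11-1-
  m27 ⊆ --01-,11-1-
  m28 ⊆ -11-0,-110-,111--
  m29 ⊆ --101,-110-,111--
  m30 ⊆ -1-10,-11-0,11-1-,111--
E = {--01-, -00--, 0--10}

3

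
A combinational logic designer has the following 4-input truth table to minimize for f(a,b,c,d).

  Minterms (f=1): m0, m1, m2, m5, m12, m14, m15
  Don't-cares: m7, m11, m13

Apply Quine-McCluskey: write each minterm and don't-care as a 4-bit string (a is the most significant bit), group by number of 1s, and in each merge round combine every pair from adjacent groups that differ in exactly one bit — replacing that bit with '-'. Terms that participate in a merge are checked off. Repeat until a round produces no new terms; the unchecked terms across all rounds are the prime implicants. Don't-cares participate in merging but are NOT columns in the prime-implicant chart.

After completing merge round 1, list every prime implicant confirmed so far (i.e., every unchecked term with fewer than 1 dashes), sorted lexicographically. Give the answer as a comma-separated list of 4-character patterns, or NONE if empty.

[col 0] 0000*, 0001*, 0010*, 0101*, 0111*, 1011*, 1100*, 1101*, 1110*, 1111*
[col 1] -101*, -111*, 0-01, 00-0, 000-, 01-1*, 1-11, 11-0*, 11-1*, 110-*, 111-*
[col 2] -1-1, 11--
Prime implicants: -1-1, 0-01, 00-0, 000-, 1-11, 11--

NONE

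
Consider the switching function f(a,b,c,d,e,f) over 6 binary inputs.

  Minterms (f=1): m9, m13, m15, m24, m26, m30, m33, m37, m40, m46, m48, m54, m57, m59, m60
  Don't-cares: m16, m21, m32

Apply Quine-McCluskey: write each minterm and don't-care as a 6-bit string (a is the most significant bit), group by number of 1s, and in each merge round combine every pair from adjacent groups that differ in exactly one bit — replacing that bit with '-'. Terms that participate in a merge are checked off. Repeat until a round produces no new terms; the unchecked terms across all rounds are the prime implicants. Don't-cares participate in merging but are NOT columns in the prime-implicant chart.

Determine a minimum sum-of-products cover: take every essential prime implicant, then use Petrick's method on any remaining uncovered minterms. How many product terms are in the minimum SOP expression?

Round 0: 001001✓ 001101✓ 001111✓ 010000✓ 010101 011000✓ 011010✓ 011110✓ 100000✓ 100001✓ 100101✓ 101000✓ 101110 110000✓ 110110 111001✓ 111011✓ 111100
Round 1: -10000 001-01 0011-1 01-000 011-10 0110-0 1-0000 10-000 100-01 10000- 1110-1
PIs = {-10000, 001-01, 0011-1, 01-000, 010101, 011-10, 0110-0, 1-0000, 10-000, 100-01, 10000-, 101110, 110110, 1110-1, 111100}
Coverage chart:
  m9: 001-01 ←essential
  m13: 001-01,0011-1
  m15: 0011-1 ←essential
  m24: 01-000,0110-0
  m26: 011-10,0110-0
  m30: 011-10 ←essential
  m33: 100-01,10000-
  m37: 100-01 ←essential
  m40: 10-000 ←essential
  m46: 101110 ←essential
  m48: -10000,1-0000
  m54: 110110 ←essential
  m57: 1110-1 ←essential
  m59: 1110-1 ←essential
  m60: 111100 ←essential
Essential: 001-01, 0011-1, 011-10, 10-000, 100-01, 101110, 110110, 1110-1, 111100
Petrick residual → -10000, 01-000
Min cover (11 terms): bc'd'e'f' + a'b'ce'f + a'b'cdf + a'bd'e'f' + a'bcef' + ab'd'e'f' + ab'c'e'f + ab'cdef' + abc'def' + abcd'f + abcde'f'

11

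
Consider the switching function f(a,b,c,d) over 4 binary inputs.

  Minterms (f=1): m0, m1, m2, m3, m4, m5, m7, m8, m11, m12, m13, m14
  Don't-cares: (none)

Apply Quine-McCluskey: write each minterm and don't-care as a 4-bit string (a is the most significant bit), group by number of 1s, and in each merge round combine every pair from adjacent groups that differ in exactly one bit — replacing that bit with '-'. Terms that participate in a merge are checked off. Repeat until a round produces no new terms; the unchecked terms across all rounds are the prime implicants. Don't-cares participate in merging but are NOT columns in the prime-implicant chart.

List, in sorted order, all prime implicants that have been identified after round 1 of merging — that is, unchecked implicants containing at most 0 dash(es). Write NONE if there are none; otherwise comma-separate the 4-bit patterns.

NONE

Round 0: 0000✓ 0001✓ 0010✓ 0011✓ 0100✓ 0101✓ 0111✓ 1000✓ 1011✓ 1100✓ 1101✓ 1110✓
Round 1: -000✓ -011 -100✓ -101✓ 0-00✓ 0-01✓ 0-11✓ 00-0✓ 00-1✓ 000-✓ 001-✓ 01-1✓ 010-✓ 1-00✓ 11-0 110-✓
Round 2: --00 -10- 0--1 0-0- 00--
PIs = {--00, -011, -10-, 0--1, 0-0-, 00--, 11-0}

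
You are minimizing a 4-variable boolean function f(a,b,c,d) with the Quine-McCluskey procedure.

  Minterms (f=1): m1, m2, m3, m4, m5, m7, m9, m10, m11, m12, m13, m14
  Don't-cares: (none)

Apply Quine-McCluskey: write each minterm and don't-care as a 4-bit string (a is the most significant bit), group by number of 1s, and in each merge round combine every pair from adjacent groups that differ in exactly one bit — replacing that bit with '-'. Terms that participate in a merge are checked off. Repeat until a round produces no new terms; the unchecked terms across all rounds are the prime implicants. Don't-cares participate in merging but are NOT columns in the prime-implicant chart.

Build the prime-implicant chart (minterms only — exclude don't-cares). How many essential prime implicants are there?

3

[col 0] 0001*, 0010*, 0011*, 0100*, 0101*, 0111*, 1001*, 1010*, 1011*, 1100*, 1101*, 1110*
[col 1] -001*, -010*, -011*, -100*, -101*, 0-01*, 0-11*, 00-1*, 001-*, 01-1*, 010-*, 1-01*, 1-10, 10-1*, 101-*, 11-0, 110-*
[col 2] --01, -0-1, -01-, -10-, 0--1
Prime implicants: --01, -0-1, -01-, -10-, 0--1, 1-10, 11-0
PI chart (minterm → PIs covering it):
  1 | --01,-0-1,0--1
  2 | -01-  (sole → essential)
  3 | -0-1,-01-,0--1
  4 | -10-  (sole → essential)
  5 | --01,-10-,0--1
  7 | 0--1  (sole → essential)
  9 | --01,-0-1
  10 | -01-,1-10
  11 | -0-1,-01-
  12 | -10-,11-0
  13 | --01,-10-
  14 | 1-10,11-0
Essential prime implicants: -01-, -10-, 0--1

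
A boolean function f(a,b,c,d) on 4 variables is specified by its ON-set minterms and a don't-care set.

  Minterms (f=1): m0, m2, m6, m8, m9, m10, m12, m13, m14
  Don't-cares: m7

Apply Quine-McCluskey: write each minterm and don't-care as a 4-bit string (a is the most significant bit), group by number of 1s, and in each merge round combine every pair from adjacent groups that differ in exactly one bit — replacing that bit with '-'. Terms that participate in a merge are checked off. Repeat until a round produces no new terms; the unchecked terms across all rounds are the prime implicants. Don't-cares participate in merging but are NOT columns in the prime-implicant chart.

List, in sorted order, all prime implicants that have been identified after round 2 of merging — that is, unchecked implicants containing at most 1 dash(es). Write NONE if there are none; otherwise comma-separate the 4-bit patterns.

011-

Round 0: 0000✓ 0010✓ 0110✓ 0111✓ 1000✓ 1001✓ 1010✓ 1100✓ 1101✓ 1110✓
Round 1: -000✓ -010✓ -110✓ 0-10✓ 00-0✓ 011- 1-00✓ 1-01✓ 1-10✓ 10-0✓ 100-✓ 11-0✓ 110-✓
Round 2: --10 -0-0 1--0 1-0-
PIs = {--10, -0-0, 011-, 1--0, 1-0-}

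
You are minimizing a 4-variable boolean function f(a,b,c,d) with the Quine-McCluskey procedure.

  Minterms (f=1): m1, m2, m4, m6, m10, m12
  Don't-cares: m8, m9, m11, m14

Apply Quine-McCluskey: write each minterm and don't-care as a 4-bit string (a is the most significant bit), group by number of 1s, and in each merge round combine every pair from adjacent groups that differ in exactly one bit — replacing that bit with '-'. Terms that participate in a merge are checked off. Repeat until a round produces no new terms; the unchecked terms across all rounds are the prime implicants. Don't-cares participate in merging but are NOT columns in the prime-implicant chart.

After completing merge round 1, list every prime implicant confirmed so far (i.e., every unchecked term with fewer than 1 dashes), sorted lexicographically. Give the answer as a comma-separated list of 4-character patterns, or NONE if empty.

NONE

Round 0: 0001✓ 0010✓ 0100✓ 0110✓ 1000✓ 1001✓ 1010✓ 1011✓ 1100✓ 1110✓
Round 1: -001 -010✓ -100✓ -110✓ 0-10✓ 01-0✓ 1-00✓ 1-10✓ 10-0✓ 10-1✓ 100-✓ 101-✓ 11-0✓
Round 2: --10 -1-0 1--0 10--
PIs = {--10, -001, -1-0, 1--0, 10--}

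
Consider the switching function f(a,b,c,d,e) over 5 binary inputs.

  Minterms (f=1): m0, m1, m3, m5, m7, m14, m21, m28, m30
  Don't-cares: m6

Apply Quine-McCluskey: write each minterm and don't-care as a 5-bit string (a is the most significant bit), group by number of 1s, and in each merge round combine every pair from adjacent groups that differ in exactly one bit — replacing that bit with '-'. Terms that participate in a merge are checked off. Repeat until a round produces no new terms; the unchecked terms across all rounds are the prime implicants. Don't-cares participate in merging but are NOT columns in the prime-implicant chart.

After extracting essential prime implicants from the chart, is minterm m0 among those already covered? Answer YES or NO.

YES

[col 0] 00000*, 00001*, 00011*, 00101*, 00110*, 00111*, 01110*, 10101*, 11100*, 11110*
[col 1] -0101, -1110, 0-110, 00-01*, 00-11*, 000-1*, 0000-, 001-1*, 0011-, 111-0
[col 2] 00--1
Prime implicants: -0101, -1110, 0-110, 00--1, 0000-, 0011-, 111-0
PI chart (minterm → PIs covering it):
  0 | 0000-  (sole → essential)
  1 | 00--1,0000-
  3 | 00--1  (sole → essential)
  5 | -0101,00--1
  7 | 00--1,0011-
  14 | -1110,0-110
  21 | -0101  (sole → essential)
  28 | 111-0  (sole → essential)
  30 | -1110,111-0
Essential prime implicants: -0101, 00--1, 0000-, 111-0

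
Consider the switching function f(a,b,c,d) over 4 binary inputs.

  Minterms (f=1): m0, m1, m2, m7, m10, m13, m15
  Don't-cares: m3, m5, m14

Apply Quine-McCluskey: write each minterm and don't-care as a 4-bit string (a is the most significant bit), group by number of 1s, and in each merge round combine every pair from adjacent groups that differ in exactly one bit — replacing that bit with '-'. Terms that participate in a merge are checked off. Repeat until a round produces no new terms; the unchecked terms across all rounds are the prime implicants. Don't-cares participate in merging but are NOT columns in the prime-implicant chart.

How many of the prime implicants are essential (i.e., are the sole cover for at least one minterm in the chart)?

2

size-2^0 implicants → 0000(✓)  0001(✓)  0010(✓)  0011(✓)  0101(✓)  0111(✓)  1010(✓)  1101(✓)  1110(✓)  1111(✓)
size-2^1 implicants → -010  -101(✓)  -111(✓)  0-01(✓)  0-11(✓)  00-0(✓)  00-1(✓)  000-(✓)  001-(✓)  01-1(✓)  1-10  11-1(✓)  111-
size-2^2 implicants → -1-1  0--1  00--
Unchecked terms (primes): -010, -1-1, 0--1, 00--, 1-10, 111-
Minterm coverage:
  m0 ⊆ 00-- [E]
  m1 ⊆ 0--1,00--
  m2 ⊆ -010,00--
  m7 ⊆ -1-1,0--1
  m10 ⊆ -010,1-10
  m13 ⊆ -1-1 [E]
  m15 ⊆ -1-1,111-
E = {-1-1, 00--}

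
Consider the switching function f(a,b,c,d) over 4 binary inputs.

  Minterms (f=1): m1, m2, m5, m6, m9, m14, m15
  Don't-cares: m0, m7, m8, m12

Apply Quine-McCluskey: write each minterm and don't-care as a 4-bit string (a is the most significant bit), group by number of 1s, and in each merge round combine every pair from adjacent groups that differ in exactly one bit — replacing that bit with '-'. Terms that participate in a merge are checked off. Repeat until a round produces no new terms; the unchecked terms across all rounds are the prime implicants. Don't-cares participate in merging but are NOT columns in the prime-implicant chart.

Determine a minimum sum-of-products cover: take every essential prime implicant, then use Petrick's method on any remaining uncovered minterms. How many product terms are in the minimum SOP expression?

4

size-2^0 implicants → 0000(✓)  0001(✓)  0010(✓)  0101(✓)  0110(✓)  0111(✓)  1000(✓)  1001(✓)  1100(✓)  1110(✓)  1111(✓)
size-2^1 implicants → -000(✓)  -001(✓)  -110(✓)  -111(✓)  0-01  0-10  00-0  000-(✓)  01-1  011-(✓)  1-00  100-(✓)  11-0  111-(✓)
size-2^2 implicants → -00-  -11-
Unchecked terms (primes): -00-, -11-, 0-01, 0-10, 00-0, 01-1, 1-00, 11-0
Minterm coverage:
  m1 ⊆ -00-,0-01
  m2 ⊆ 0-10,00-0
  m5 ⊆ 0-01,01-1
  m6 ⊆ -11-,0-10
  m9 ⊆ -00- [E]
  m14 ⊆ -11-,11-0
  m15 ⊆ -11- [E]
E = {-00-, -11-}
Petrick residual → 0-01, 0-10
Cover = b'c' + bc + a'c'd + a'cd'  |cover|=4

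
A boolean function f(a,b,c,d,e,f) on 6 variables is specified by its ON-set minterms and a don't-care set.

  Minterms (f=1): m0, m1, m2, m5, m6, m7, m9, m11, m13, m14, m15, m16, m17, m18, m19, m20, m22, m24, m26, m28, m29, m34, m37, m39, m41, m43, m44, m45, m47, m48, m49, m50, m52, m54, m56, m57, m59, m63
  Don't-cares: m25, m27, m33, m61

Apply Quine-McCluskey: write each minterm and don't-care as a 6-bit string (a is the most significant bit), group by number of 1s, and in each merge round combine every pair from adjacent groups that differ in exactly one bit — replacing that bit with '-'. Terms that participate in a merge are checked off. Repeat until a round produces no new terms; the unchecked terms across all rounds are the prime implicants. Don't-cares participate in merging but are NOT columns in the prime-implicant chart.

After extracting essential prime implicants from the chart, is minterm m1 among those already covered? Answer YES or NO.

[col 0] 000000*, 000001*, 000010*, 000101*, 000110*, 000111*, 001001*, 001011*, 001101*, 001110*, 001111*, 010000*, 010001*, 010010*, 010011*, 010100*, 010110*, 011000*, 011001*, 011010*, 011011*, 011100*, 011101*, 100001*, 100010*, 100101*, 100111*, 101001*, 101011*, 101100*, 101101*, 101111*, 110000*, 110001*, 110010*, 110100*, 110110*, 111000*, 111001*, 111011*, 111101*, 111111*
[col 1] -00001*, -00010*, -00101*, -00111*, -01001*, -01011*, -01101*, -01111*, -10000*, -10001*, -10010*, -10100*, -10110*, -11000*, -11001*, -11011*, -11101*, 0-0000*, 0-0001*, 0-0010*, 0-0110*, 0-1001*, 0-1011*, 0-1101*, 00-001*, 00-101*, 00-110*, 00-111*, 000-01*, 000-10*, 0000-0*, 00000-*, 0001-1*, 00011-*, 001-01*, 001-11*, 0010-1*, 0011-1*, 00111-*, 01-000*, 01-001*, 01-010*, 01-011*, 01-100*, 010-00*, 010-10*, 0100-0*, 0100-1*, 01000-*, 01001-*, 0101-0*, 011-00*, 011-01*, 0110-0*, 0110-1*, 01100-*, 01101-*, 01110-*, 1-0001*, 1-0010*, 1-1001*, 1-1011*, 1-1101*, 1-1111*, 10-001*, 10-101*, 10-111*, 100-01*, 1001-1*, 101-01*, 101-11*, 1010-1*, 1011-1*, 10110-, 11-000*, 11-001*, 110-00*, 110-10*, 1100-0*, 11000-*, 1101-0*, 111-01*, 111-11*, 1110-1*, 11100-*, 1111-1*
[col 2] --0001*, --0010, --1001*, --1011*, --1101*, -0-001*, -0-101*, -0-111*, -00-01*, -001-1*, -01-01*, -01-11*, -010-1*, -011-1*, -1-000*, -1-001*, -10-00*, -10-10*, -100-0*, -1000-*, -101-0*, -11-01*, -110-1*, -1100-*, 0--001*, 0-0-10, 0-00-0, 0-000-, 0-1-01*, 0-10-1*, 00--01*, 00-1-1*, 00-11-, 001--1*, 01--00, 01-0-0*, 01-0-1*, 01-00-*, 01-01-*, 010--0*, 0100--*, 011-0-, 0110--*, 1--001*, 1-1-01*, 1-1-11*, 1-10-1*, 1-11-1*, 10--01*, 10-1-1*, 101--1*, 11-00-*, 110--0*, 111--1*
[col 3] ---001, --1-01, --10-1, -0--01, -0-1-1, -01--1, -1-00-, -10--0, 01-0--, 1-1--1
Prime implicants: ---001, --0010, --1-01, --10-1, -0--01, -0-1-1, -01--1, -1-00-, -10--0, 0-0-10, 0-00-0, 0-000-, 00-11-, 01--00, 01-0--, 011-0-, 1-1--1, 10110-
PI chart (minterm → PIs covering it):
  0 | 0-00-0,0-000-
  1 | ---001,-0--01,0-000-
  2 | --0010,0-0-10,0-00-0
  5 | -0--01,-0-1-1
  6 | 0-0-10,00-11-
  7 | -0-1-1,00-11-
  9 | ---001,--1-01,--10-1,-0--01,-01--1
  11 | --10-1,-01--1
  13 | --1-01,-0--01,-0-1-1,-01--1
  14 | 00-11-  (sole → essential)
  15 | -0-1-1,-01--1,00-11-
  16 | -1-00-,-10--0,0-00-0,0-000-,01--00,01-0--
  17 | ---001,-1-00-,0-000-,01-0--
  18 | --0010,-10--0,0-0-10,0-00-0,01-0--
  19 | 01-0--  (sole → essential)
  20 | -10--0,01--00
  22 | -10--0,0-0-10
  24 | -1-00-,01--00,01-0--,011-0-
  26 | 01-0--  (sole → essential)
  28 | 01--00,011-0-
  29 | --1-01,011-0-
  34 | --0010  (sole → essential)
  37 | -0--01,-0-1-1
  39 | -0-1-1  (sole → essential)
  41 | ---001,--1-01,--10-1,-0--01,-01--1,1-1--1
  43 | --10-1,-01--1,1-1--1
  44 | 10110-  (sole → essential)
  45 | --1-01,-0--01,-0-1-1,-01--1,1-1--1,10110-
  47 | -0-1-1,-01--1,1-1--1
  48 | -1-00-,-10--0
  49 | ---001,-1-00-
  50 | --0010,-10--0
  52 | -10--0  (sole → essential)
  54 | -10--0  (sole → essential)
  56 | -1-00-  (sole → essential)
  57 | ---001,--1-01,--10-1,-1-00-,1-1--1
  59 | --10-1,1-1--1
  63 | 1-1--1  (sole → essential)
Essential prime implicants: --0010, -0-1-1, -1-00-, -10--0, 00-11-, 01-0--, 1-1--1, 10110-

NO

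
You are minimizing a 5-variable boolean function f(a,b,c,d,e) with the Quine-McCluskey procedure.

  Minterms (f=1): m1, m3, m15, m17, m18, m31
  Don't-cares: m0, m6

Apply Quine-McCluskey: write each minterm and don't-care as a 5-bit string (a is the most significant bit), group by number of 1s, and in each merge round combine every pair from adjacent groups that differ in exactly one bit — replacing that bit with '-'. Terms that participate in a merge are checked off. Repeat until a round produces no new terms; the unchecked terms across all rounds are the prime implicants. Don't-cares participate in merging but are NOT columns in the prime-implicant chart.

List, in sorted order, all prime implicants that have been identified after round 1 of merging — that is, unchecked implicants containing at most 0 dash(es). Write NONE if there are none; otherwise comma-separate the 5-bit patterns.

00110, 10010

[col 0] 00000*, 00001*, 00011*, 00110, 01111*, 10001*, 10010, 11111*
[col 1] -0001, -1111, 000-1, 0000-
Prime implicants: -0001, -1111, 000-1, 0000-, 00110, 10010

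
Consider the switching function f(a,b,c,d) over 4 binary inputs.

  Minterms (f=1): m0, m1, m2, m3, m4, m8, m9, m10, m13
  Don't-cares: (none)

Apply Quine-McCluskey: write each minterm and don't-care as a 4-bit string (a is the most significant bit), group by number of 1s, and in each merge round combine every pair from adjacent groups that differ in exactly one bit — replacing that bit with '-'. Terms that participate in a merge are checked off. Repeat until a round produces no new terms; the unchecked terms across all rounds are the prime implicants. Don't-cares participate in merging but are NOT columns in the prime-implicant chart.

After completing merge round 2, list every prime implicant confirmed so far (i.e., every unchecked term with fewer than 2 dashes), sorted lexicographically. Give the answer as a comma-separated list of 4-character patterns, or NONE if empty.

0-00, 1-01

Round 0: 0000✓ 0001✓ 0010✓ 0011✓ 0100✓ 1000✓ 1001✓ 1010✓ 1101✓
Round 1: -000✓ -001✓ -010✓ 0-00 00-0✓ 00-1✓ 000-✓ 001-✓ 1-01 10-0✓ 100-✓
Round 2: -0-0 -00- 00--
PIs = {-0-0, -00-, 0-00, 00--, 1-01}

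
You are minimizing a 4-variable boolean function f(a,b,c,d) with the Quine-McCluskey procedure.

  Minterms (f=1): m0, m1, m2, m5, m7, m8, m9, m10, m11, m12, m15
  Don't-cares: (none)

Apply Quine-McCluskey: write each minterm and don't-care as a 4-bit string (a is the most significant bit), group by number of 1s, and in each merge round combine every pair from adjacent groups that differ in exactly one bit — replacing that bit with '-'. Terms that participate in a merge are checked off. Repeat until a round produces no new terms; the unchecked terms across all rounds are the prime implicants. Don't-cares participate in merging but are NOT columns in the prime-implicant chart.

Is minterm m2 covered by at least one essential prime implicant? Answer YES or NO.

YES

Round 0: 0000✓ 0001✓ 0010✓ 0101✓ 0111✓ 1000✓ 1001✓ 1010✓ 1011✓ 1100✓ 1111✓
Round 1: -000✓ -001✓ -010✓ -111 0-01 00-0✓ 000-✓ 01-1 1-00 1-11 10-0✓ 10-1✓ 100-✓ 101-✓
Round 2: -0-0 -00- 10--
PIs = {-0-0, -00-, -111, 0-01, 01-1, 1-00, 1-11, 10--}
Coverage chart:
  m0: -0-0,-00-
  m1: -00-,0-01
  m2: -0-0 ←essential
  m5: 0-01,01-1
  m7: -111,01-1
  m8: -0-0,-00-,1-00,10--
  m9: -00-,10--
  m10: -0-0,10--
  m11: 1-11,10--
  m12: 1-00 ←essential
  m15: -111,1-11
Essential: -0-0, 1-00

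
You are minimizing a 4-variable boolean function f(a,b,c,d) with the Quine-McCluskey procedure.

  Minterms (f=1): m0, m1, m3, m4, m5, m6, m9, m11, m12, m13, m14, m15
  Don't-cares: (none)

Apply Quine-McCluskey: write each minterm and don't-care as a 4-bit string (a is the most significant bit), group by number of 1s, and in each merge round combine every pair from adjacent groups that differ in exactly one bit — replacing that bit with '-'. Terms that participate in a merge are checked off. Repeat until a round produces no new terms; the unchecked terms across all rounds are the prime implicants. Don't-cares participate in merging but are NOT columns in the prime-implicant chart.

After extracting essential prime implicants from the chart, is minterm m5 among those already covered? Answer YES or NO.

YES

[col 0] 0000*, 0001*, 0011*, 0100*, 0101*, 0110*, 1001*, 1011*, 1100*, 1101*, 1110*, 1111*
[col 1] -001*, -011*, -100*, -101*, -110*, 0-00*, 0-01*, 00-1*, 000-*, 01-0*, 010-*, 1-01*, 1-11*, 10-1*, 11-0*, 11-1*, 110-*, 111-*
[col 2] --01, -0-1, -1-0, -10-, 0-0-, 1--1, 11--
Prime implicants: --01, -0-1, -1-0, -10-, 0-0-, 1--1, 11--
PI chart (minterm → PIs covering it):
  0 | 0-0-  (sole → essential)
  1 | --01,-0-1,0-0-
  3 | -0-1  (sole → essential)
  4 | -1-0,-10-,0-0-
  5 | --01,-10-,0-0-
  6 | -1-0  (sole → essential)
  9 | --01,-0-1,1--1
  11 | -0-1,1--1
  12 | -1-0,-10-,11--
  13 | --01,-10-,1--1,11--
  14 | -1-0,11--
  15 | 1--1,11--
Essential prime implicants: -0-1, -1-0, 0-0-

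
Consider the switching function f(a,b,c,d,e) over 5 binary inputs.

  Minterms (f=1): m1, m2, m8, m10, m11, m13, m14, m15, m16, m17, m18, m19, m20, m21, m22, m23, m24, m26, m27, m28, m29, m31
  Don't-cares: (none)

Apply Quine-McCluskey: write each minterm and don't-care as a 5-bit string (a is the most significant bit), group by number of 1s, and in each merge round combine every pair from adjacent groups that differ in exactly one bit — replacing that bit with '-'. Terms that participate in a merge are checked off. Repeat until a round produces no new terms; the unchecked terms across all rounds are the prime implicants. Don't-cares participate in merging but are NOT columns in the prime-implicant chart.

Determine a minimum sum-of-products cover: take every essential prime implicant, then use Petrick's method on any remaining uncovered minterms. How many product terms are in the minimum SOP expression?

size-2^0 implicants → 00001(✓)  00010(✓)  01000(✓)  01010(✓)  01011(✓)  01101(✓)  01110(✓)  01111(✓)  10000(✓)  10001(✓)  10010(✓)  10011(✓)  10100(✓)  10101(✓)  10110(✓)  10111(✓)  11000(✓)  11010(✓)  11011(✓)  11100(✓)  11101(✓)  11111(✓)
size-2^1 implicants → -0001  -0010(✓)  -1000(✓)  -1010(✓)  -1011(✓)  -1101(✓)  -1111(✓)  0-010(✓)  01-10(✓)  01-11(✓)  010-0(✓)  0101-(✓)  011-1(✓)  0111-(✓)  1-000(✓)  1-010(✓)  1-011(✓)  1-100(✓)  1-101(✓)  1-111(✓)  10-00(✓)  10-01(✓)  10-10(✓)  10-11(✓)  100-0(✓)  100-1(✓)  1000-(✓)  1001-(✓)  101-0(✓)  101-1(✓)  1010-(✓)  1011-(✓)  11-00(✓)  11-11(✓)  110-0(✓)  1101-(✓)  111-1(✓)  1110-(✓)
size-2^2 implicants → --010  -1-11  -10-0  -101-  -11-1  01-1-  1--00  1--11  1-0-0  1-01-  1-1-1  1-10-  10--0(✓)  10--1(✓)  10-0-(✓)  10-1-(✓)  100--(✓)  101--(✓)
size-2^3 implicants → 10---
Unchecked terms (primes): --010, -0001, -1-11, -10-0, -101-, -11-1, 01-1-, 1--00, 1--11, 1-0-0, 1-01-, 1-1-1, 1-10-, 10---
Minterm coverage:
  m1 ⊆ -0001 [E]
  m2 ⊆ --010 [E]
  m8 ⊆ -10-0 [E]
  m10 ⊆ --010,-10-0,-101-,01-1-
  m11 ⊆ -1-11,-101-,01-1-
  m13 ⊆ -11-1 [E]
  m14 ⊆ 01-1- [E]
  m15 ⊆ -1-11,-11-1,01-1-
  m16 ⊆ 1--00,1-0-0,10---
  m17 ⊆ -0001,10---
  m18 ⊆ --010,1-0-0,1-01-,10---
  m19 ⊆ 1--11,1-01-,10---
  m20 ⊆ 1--00,1-10-,10---
  m21 ⊆ 1-1-1,1-10-,10---
  m22 ⊆ 10--- [E]
  m23 ⊆ 1--11,1-1-1,10---
  m24 ⊆ -10-0,1--00,1-0-0
  m26 ⊆ --010,-10-0,-101-,1-0-0,1-01-
  m27 ⊆ -1-11,-101-,1--11,1-01-
  m28 ⊆ 1--00,1-10-
  m29 ⊆ -11-1,1-1-1,1-10-
  m31 ⊆ -1-11,-11-1,1--11,1-1-1
E = {--010, -0001, -10-0, -11-1, 01-1-, 10---}
Petrick residual → -1-11, 1--00
Cover = c'de' + b'c'd'e + bde + bc'e' + bce + a'bd + ad'e' + ab'  |cover|=8

8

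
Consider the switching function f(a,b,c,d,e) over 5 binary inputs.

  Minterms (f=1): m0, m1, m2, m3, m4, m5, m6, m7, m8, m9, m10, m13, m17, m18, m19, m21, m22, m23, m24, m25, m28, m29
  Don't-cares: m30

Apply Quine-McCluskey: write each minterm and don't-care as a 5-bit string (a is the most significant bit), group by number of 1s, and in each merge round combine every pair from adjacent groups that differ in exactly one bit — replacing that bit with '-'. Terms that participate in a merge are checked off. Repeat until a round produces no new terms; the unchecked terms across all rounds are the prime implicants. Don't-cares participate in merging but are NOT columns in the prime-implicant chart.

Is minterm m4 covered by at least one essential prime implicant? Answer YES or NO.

Round 0: 00000✓ 00001✓ 00010✓ 00011✓ 00100✓ 00101✓ 00110✓ 00111✓ 01000✓ 01001✓ 01010✓ 01101✓ 10001✓ 10010✓ 10011✓ 10101✓ 10110✓ 10111✓ 11000✓ 11001✓ 11100✓ 11101✓ 11110✓
Round 1: -0001✓ -0010✓ -0011✓ -0101✓ -0110✓ -0111✓ -1000✓ -1001✓ -1101✓ 0-000✓ 0-001✓ 0-010✓ 0-101✓ 00-00✓ 00-01✓ 00-10✓ 00-11✓ 000-0✓ 000-1✓ 0000-✓ 0001-✓ 001-0✓ 001-1✓ 0010-✓ 0011-✓ 01-01✓ 010-0✓ 0100-✓ 1-001✓ 1-101✓ 1-110 10-01✓ 10-10✓ 10-11✓ 100-1✓ 1001-✓ 101-1✓ 1011-✓ 11-00✓ 11-01✓ 1100-✓ 111-0 1110-✓
Round 2: --001✓ --101✓ -0-01✓ -0-10✓ -0-11✓ -00-1✓ -001-✓ -01-1✓ -011-✓ -1-01✓ -100- 0--01✓ 0-0-0 0-00- 00--0✓ 00--1✓ 00-0-✓ 00-1-✓ 000--✓ 001--✓ 1--01✓ 10--1✓ 10-1-✓ 11-0-
Round 3: ---01 -0--1 -0-1- 00---
PIs = {---01, -0--1, -0-1-, -100-, 0-0-0, 0-00-, 00---, 1-110, 11-0-, 111-0}
Coverage chart:
  m0: 0-0-0,0-00-,00---
  m1: ---01,-0--1,0-00-,00---
  m2: -0-1-,0-0-0,00---
  m3: -0--1,-0-1-,00---
  m4: 00--- ←essential
  m5: ---01,-0--1,00---
  m6: -0-1-,00---
  m7: -0--1,-0-1-,00---
  m8: -100-,0-0-0,0-00-
  m9: ---01,-100-,0-00-
  m10: 0-0-0 ←essential
  m13: ---01 ←essential
  m17: ---01,-0--1
  m18: -0-1- ←essential
  m19: -0--1,-0-1-
  m21: ---01,-0--1
  m22: -0-1-,1-110
  m23: -0--1,-0-1-
  m24: -100-,11-0-
  m25: ---01,-100-,11-0-
  m28: 11-0-,111-0
  m29: ---01,11-0-
Essential: ---01, -0-1-, 0-0-0, 00---

YES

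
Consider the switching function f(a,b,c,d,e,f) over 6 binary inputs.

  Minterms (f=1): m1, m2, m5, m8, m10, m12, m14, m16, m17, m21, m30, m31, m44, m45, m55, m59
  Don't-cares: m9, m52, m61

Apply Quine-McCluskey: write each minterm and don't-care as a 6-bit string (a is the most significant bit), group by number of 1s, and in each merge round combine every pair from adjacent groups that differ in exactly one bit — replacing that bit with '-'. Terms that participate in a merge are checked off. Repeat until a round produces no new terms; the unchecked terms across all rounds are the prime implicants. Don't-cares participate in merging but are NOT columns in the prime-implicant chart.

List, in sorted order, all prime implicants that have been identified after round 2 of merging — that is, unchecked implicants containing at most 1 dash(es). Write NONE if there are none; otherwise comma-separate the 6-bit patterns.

Round 0: 000001✓ 000010✓ 000101✓ 001000✓ 001001✓ 001010✓ 001100✓ 001110✓ 010000✓ 010001✓ 010101✓ 011110✓ 011111✓ 101100✓ 101101✓ 110100 110111 111011 111101✓
Round 1: -01100 0-0001✓ 0-0101✓ 0-1110 00-001 00-010 000-01✓ 001-00✓ 001-10✓ 0010-0✓ 00100- 0011-0✓ 010-01✓ 01000- 01111- 1-1101 10110-
Round 2: 0-0-01 001--0
PIs = {-01100, 0-0-01, 0-1110, 00-001, 00-010, 001--0, 00100-, 01000-, 01111-, 1-1101, 10110-, 110100, 110111, 111011}

-01100, 0-1110, 00-001, 00-010, 00100-, 01000-, 01111-, 1-1101, 10110-, 110100, 110111, 111011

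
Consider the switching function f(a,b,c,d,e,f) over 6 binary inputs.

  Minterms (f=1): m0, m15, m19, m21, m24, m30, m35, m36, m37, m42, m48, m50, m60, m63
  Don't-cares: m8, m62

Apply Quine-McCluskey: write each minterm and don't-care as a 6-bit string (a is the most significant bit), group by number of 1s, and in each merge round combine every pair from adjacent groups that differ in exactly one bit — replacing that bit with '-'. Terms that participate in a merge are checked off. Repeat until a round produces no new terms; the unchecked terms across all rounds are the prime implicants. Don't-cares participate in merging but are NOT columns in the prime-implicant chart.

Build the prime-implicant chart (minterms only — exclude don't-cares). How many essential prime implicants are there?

12

Round 0: 000000✓ 001000✓ 001111 010011 010101 011000✓ 011110✓ 100011 100100✓ 100101✓ 101010 110000✓ 110010✓ 111100✓ 111110✓ 111111✓
Round 1: -11110 0-1000 00-000 10010- 1100-0 1111-0 11111-
PIs = {-11110, 0-1000, 00-000, 001111, 010011, 010101, 100011, 10010-, 101010, 1100-0, 1111-0, 11111-}
Coverage chart:
  m0: 00-000 ←essential
  m15: 001111 ←essential
  m19: 010011 ←essential
  m21: 010101 ←essential
  m24: 0-1000 ←essential
  m30: -11110 ←essential
  m35: 100011 ←essential
  m36: 10010- ←essential
  m37: 10010- ←essential
  m42: 101010 ←essential
  m48: 1100-0 ←essential
  m50: 1100-0 ←essential
  m60: 1111-0 ←essential
  m63: 11111- ←essential
Essential: -11110, 0-1000, 00-000, 001111, 010011, 010101, 100011, 10010-, 101010, 1100-0, 1111-0, 11111-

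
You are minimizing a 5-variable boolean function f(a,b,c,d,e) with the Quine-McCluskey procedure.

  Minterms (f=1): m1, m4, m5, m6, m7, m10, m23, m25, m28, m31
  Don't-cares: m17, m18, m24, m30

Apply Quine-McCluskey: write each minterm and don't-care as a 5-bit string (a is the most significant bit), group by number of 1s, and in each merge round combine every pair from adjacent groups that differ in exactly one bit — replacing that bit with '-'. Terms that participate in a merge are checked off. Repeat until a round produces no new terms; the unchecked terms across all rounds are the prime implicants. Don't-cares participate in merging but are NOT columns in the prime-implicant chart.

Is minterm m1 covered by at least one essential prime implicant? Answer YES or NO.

NO

size-2^0 implicants → 00001(✓)  00100(✓)  00101(✓)  00110(✓)  00111(✓)  01010  10001(✓)  10010  10111(✓)  11000(✓)  11001(✓)  11100(✓)  11110(✓)  11111(✓)
size-2^1 implicants → -0001  -0111  00-01  001-0(✓)  001-1(✓)  0010-(✓)  0011-(✓)  1-001  1-111  11-00  1100-  111-0  1111-
size-2^2 implicants → 001--
Unchecked terms (primes): -0001, -0111, 00-01, 001--, 01010, 1-001, 1-111, 10010, 11-00, 1100-, 111-0, 1111-
Minterm coverage:
  m1 ⊆ -0001,00-01
  m4 ⊆ 001-- [E]
  m5 ⊆ 00-01,001--
  m6 ⊆ 001-- [E]
  m7 ⊆ -0111,001--
  m10 ⊆ 01010 [E]
  m23 ⊆ -0111,1-111
  m25 ⊆ 1-001,1100-
  m28 ⊆ 11-00,111-0
  m31 ⊆ 1-111,1111-
E = {001--, 01010}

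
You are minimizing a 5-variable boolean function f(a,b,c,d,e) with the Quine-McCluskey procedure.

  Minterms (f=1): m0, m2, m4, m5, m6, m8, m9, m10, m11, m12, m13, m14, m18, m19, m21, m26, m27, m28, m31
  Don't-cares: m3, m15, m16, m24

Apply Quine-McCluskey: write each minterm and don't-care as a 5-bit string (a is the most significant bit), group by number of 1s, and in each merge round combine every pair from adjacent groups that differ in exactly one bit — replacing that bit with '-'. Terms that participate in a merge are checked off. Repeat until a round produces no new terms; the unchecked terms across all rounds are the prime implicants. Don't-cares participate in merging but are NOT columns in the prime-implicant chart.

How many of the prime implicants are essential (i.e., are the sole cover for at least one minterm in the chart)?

size-2^0 implicants → 00000(✓)  00010(✓)  00011(✓)  00100(✓)  00101(✓)  00110(✓)  01000(✓)  01001(✓)  01010(✓)  01011(✓)  01100(✓)  01101(✓)  01110(✓)  01111(✓)  10000(✓)  10010(✓)  10011(✓)  10101(✓)  11000(✓)  11010(✓)  11011(✓)  11100(✓)  11111(✓)
size-2^1 implicants → -0000(✓)  -0010(✓)  -0011(✓)  -0101  -1000(✓)  -1010(✓)  -1011(✓)  -1100(✓)  -1111(✓)  0-000(✓)  0-010(✓)  0-011(✓)  0-100(✓)  0-101(✓)  0-110(✓)  00-00(✓)  00-10(✓)  000-0(✓)  0001-(✓)  001-0(✓)  0010-(✓)  01-00(✓)  01-01(✓)  01-10(✓)  01-11(✓)  010-0(✓)  010-1(✓)  0100-(✓)  0101-(✓)  011-0(✓)  011-1(✓)  0110-(✓)  0111-(✓)  1-000(✓)  1-010(✓)  1-011(✓)  100-0(✓)  1001-(✓)  11-00(✓)  11-11(✓)  110-0(✓)  1101-(✓)
size-2^2 implicants → --000(✓)  --010(✓)  --011(✓)  -00-0(✓)  -001-(✓)  -1-00  -1-11  -10-0(✓)  -101-(✓)  0--00(✓)  0--10(✓)  0-0-0(✓)  0-01-(✓)  0-1-0(✓)  0-10-  00--0(✓)  01--0(✓)  01--1(✓)  01-0-(✓)  01-1-(✓)  010--(✓)  011--(✓)  1-0-0(✓)  1-01-(✓)
size-2^3 implicants → --0-0  --01-  0---0  01---
Unchecked terms (primes): --0-0, --01-, -0101, -1-00, -1-11, 0---0, 0-10-, 01---
Minterm coverage:
  m0 ⊆ --0-0,0---0
  m2 ⊆ --0-0,--01-,0---0
  m4 ⊆ 0---0,0-10-
  m5 ⊆ -0101,0-10-
  m6 ⊆ 0---0 [E]
  m8 ⊆ --0-0,-1-00,0---0,01---
  m9 ⊆ 01--- [E]
  m10 ⊆ --0-0,--01-,0---0,01---
  m11 ⊆ --01-,-1-11,01---
  m12 ⊆ -1-00,0---0,0-10-,01---
  m13 ⊆ 0-10-,01---
  m14 ⊆ 0---0,01---
  m18 ⊆ --0-0,--01-
  m19 ⊆ --01- [E]
  m21 ⊆ -0101 [E]
  m26 ⊆ --0-0,--01-
  m27 ⊆ --01-,-1-11
  m28 ⊆ -1-00 [E]
  m31 ⊆ -1-11 [E]
E = {--01-, -0101, -1-00, -1-11, 0---0, 01---}

6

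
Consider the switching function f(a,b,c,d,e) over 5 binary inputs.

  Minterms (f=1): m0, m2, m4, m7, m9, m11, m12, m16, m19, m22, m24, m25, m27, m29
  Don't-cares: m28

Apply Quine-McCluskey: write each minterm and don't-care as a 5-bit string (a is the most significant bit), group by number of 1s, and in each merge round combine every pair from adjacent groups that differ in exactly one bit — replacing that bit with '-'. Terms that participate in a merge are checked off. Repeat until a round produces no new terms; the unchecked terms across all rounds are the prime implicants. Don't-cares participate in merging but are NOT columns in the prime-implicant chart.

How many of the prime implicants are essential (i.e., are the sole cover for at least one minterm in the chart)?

size-2^0 implicants → 00000(✓)  00010(✓)  00100(✓)  00111  01001(✓)  01011(✓)  01100(✓)  10000(✓)  10011(✓)  10110  11000(✓)  11001(✓)  11011(✓)  11100(✓)  11101(✓)
size-2^1 implicants → -0000  -1001(✓)  -1011(✓)  -1100  0-100  00-00  000-0  010-1(✓)  1-000  1-011  11-00(✓)  11-01(✓)  110-1(✓)  1100-(✓)  1110-(✓)
size-2^2 implicants → -10-1  11-0-
Unchecked terms (primes): -0000, -10-1, -1100, 0-100, 00-00, 000-0, 00111, 1-000, 1-011, 10110, 11-0-
Minterm coverage:
  m0 ⊆ -0000,00-00,000-0
  m2 ⊆ 000-0 [E]
  m4 ⊆ 0-100,00-00
  m7 ⊆ 00111 [E]
  m9 ⊆ -10-1 [E]
  m11 ⊆ -10-1 [E]
  m12 ⊆ -1100,0-100
  m16 ⊆ -0000,1-000
  m19 ⊆ 1-011 [E]
  m22 ⊆ 10110 [E]
  m24 ⊆ 1-000,11-0-
  m25 ⊆ -10-1,11-0-
  m27 ⊆ -10-1,1-011
  m29 ⊆ 11-0- [E]
E = {-10-1, 000-0, 00111, 1-011, 10110, 11-0-}

6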